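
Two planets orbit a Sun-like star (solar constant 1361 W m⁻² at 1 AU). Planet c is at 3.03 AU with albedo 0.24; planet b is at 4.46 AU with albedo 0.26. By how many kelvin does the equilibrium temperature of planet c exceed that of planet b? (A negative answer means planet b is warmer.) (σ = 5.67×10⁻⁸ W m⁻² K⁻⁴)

T_eq = [S₀(1−A)/(4σd²)]^(1/4), so T ∝ (1−A)^(1/4) / √d.
T₁ = [1361×0.76/(4×5.67×10⁻⁸×3.03²)]^(1/4) = 149.29 K.
T₂ = [1361×0.74/(4×5.67×10⁻⁸×4.46²)]^(1/4) = 122.23 K.

ΔT ≈ 27.1 K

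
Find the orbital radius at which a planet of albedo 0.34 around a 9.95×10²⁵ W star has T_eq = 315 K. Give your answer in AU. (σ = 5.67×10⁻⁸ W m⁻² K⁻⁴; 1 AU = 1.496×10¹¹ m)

From T_eq⁴ = L(1−A)/(16πσd²): d = √[L(1−A)/(16πσT_eq⁴)].
d = √[9.95×10²⁵ × 0.66 / (16π × 5.67×10⁻⁸ × (315)⁴)] = 4.84×10¹⁰ m = 0.323 AU.

d ≈ 0.323 AU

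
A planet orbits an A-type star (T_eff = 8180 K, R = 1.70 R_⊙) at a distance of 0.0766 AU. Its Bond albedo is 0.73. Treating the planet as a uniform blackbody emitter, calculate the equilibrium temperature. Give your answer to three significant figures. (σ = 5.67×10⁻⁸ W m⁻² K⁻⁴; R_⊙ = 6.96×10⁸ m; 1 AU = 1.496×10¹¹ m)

R_⋆ = 1.70 × 6.96×10⁸ = 1.18×10⁹ m.
d = 0.0766 AU = 1.15×10¹⁰ m.
L = 4πR_⋆²σT_⋆⁴ = 4π(1.18×10⁹)² × 5.67×10⁻⁸ × (8180)⁴ = 4.47×10²⁷ W.
S = L/(4πd²) = 2.71×10⁶ W m⁻².
Energy balance: absorbed = emitted ⇒ πR²·S(1−A) = 4πR²·σT_eq⁴, so T_eq⁴ = S(1−A)/(4σ).
T_eq = [2.71×10⁶ × 0.27 / (4 × 5.67×10⁻⁸)]^(1/4) = (3.22×10¹²)^(1/4) = 1340 K.

T_eq ≈ 1340 K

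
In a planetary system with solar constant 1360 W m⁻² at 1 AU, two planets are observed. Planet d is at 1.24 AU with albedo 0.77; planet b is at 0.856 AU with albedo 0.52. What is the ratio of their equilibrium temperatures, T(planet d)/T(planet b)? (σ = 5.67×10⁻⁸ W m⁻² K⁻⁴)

T_eq = [S₀(1−A)/(4σd²)]^(1/4), so T ∝ (1−A)^(1/4) / √d.
T₁ = [1360×0.23/(4×5.67×10⁻⁸×1.24²)]^(1/4) = 173.06 K.
T₂ = [1360×0.48/(4×5.67×10⁻⁸×0.856²)]^(1/4) = 250.35 K.

T₁/T₂ ≈ 0.691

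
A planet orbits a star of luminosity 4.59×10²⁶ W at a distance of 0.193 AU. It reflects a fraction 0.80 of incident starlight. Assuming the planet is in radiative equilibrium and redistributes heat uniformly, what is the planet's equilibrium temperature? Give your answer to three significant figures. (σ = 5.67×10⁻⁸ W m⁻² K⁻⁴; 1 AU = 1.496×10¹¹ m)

d = 0.193 AU = 2.89×10¹⁰ m.
Flux: S = L/(4πd²) = 4.59×10²⁶/(4π×(2.89×10¹⁰)²) = 4.38×10⁴ W m⁻².
Energy balance: absorbed = emitted ⇒ πR²·S(1−A) = 4πR²·σT_eq⁴, so T_eq⁴ = S(1−A)/(4σ).
T_eq = [4.38×10⁴ × 0.20 / (4 × 5.67×10⁻⁸)]^(1/4) = (3.86×10¹⁰)^(1/4) = 443 K.

T_eq ≈ 443 K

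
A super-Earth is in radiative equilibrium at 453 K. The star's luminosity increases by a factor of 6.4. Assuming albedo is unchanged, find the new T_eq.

T_eq ≈ 721 K

T_eq ∝ L^(1/4) · d^(−1/2).
T′ = 453 × 6.4^(1/4) = 721 K.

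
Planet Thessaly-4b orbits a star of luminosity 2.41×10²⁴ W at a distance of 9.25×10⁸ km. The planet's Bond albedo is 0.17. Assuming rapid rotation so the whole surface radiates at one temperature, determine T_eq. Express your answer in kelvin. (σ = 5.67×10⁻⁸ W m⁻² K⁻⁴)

T_eq ≈ 30.1 K

d = 9.25×10⁸ km = 9.25×10¹¹ m.
Flux: S = L/(4πd²) = 2.41×10²⁴/(4π×(9.25×10¹¹)²) = 0.224 W m⁻².
Energy balance: absorbed = emitted ⇒ πR²·S(1−A) = 4πR²·σT_eq⁴, so T_eq⁴ = S(1−A)/(4σ).
T_eq = [0.224 × 0.83 / (4 × 5.67×10⁻⁸)]^(1/4) = (8.20×10⁵)^(1/4) = 30.1 K.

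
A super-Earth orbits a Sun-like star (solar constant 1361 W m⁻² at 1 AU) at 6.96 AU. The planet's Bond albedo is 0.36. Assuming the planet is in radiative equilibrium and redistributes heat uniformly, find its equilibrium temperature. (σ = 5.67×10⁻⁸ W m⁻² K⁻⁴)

Flux at 6.96 AU: S = 1361/6.96² = 28.1 W m⁻².
Energy balance: absorbed = emitted ⇒ πR²·S(1−A) = 4πR²·σT_eq⁴, so T_eq⁴ = S(1−A)/(4σ).
T_eq = [28.1 × 0.64 / (4 × 5.67×10⁻⁸)]^(1/4) = (7.93×10⁷)^(1/4) = 94.4 K.

T_eq ≈ 94.4 K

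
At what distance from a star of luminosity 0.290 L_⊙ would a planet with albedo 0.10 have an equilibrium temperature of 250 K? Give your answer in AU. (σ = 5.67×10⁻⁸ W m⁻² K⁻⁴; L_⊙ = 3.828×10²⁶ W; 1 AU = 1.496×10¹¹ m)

d ≈ 0.633 AU

L = 0.290 × 3.828×10²⁶ = 1.11×10²⁶ W.
From T_eq⁴ = L(1−A)/(16πσd²): d = √[L(1−A)/(16πσT_eq⁴)].
d = √[1.11×10²⁶ × 0.90 / (16π × 5.67×10⁻⁸ × (250)⁴)] = 9.47×10¹⁰ m = 0.633 AU.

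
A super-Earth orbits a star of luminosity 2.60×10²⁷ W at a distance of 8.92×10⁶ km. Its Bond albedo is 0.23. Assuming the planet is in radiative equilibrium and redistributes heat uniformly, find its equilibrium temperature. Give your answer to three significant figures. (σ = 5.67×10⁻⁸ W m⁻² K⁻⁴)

T_eq ≈ 1720 K

d = 8.92×10⁶ km = 8.92×10⁹ m.
Flux: S = L/(4πd²) = 2.60×10²⁷/(4π×(8.92×10⁹)²) = 2.60×10⁶ W m⁻².
Energy balance: absorbed = emitted ⇒ πR²·S(1−A) = 4πR²·σT_eq⁴, so T_eq⁴ = S(1−A)/(4σ).
T_eq = [2.60×10⁶ × 0.77 / (4 × 5.67×10⁻⁸)]^(1/4) = (8.83×10¹²)^(1/4) = 1720 K.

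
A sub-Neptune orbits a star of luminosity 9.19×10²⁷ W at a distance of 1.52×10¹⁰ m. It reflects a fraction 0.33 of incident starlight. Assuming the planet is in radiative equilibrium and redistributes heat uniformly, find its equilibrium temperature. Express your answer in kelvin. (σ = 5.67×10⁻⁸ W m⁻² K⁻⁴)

T_eq ≈ 1750 K

Flux: S = L/(4πd²) = 9.19×10²⁷/(4π×(1.52×10¹⁰)²) = 3.17×10⁶ W m⁻².
Energy balance: absorbed = emitted ⇒ πR²·S(1−A) = 4πR²·σT_eq⁴, so T_eq⁴ = S(1−A)/(4σ).
T_eq = [3.17×10⁶ × 0.67 / (4 × 5.67×10⁻⁸)]^(1/4) = (9.35×10¹²)^(1/4) = 1750 K.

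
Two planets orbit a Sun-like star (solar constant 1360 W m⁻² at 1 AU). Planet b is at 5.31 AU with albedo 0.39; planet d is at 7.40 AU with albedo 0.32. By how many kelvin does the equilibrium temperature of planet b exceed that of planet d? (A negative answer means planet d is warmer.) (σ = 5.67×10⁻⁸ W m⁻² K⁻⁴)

ΔT ≈ 13.8 K

T_eq = [S₀(1−A)/(4σd²)]^(1/4), so T ∝ (1−A)^(1/4) / √d.
T₁ = [1360×0.61/(4×5.67×10⁻⁸×5.31²)]^(1/4) = 106.72 K.
T₂ = [1360×0.68/(4×5.67×10⁻⁸×7.40²)]^(1/4) = 92.89 K.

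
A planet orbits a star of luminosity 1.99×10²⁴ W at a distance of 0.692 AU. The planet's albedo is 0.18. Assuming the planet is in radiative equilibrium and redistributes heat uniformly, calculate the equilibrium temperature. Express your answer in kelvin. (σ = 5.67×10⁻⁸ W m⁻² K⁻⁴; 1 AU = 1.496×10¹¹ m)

T_eq ≈ 85.5 K

d = 0.692 AU = 1.04×10¹¹ m.
Flux: S = L/(4πd²) = 1.99×10²⁴/(4π×(1.04×10¹¹)²) = 14.8 W m⁻².
Energy balance: absorbed = emitted ⇒ πR²·S(1−A) = 4πR²·σT_eq⁴, so T_eq⁴ = S(1−A)/(4σ).
T_eq = [14.8 × 0.82 / (4 × 5.67×10⁻⁸)]^(1/4) = (5.34×10⁷)^(1/4) = 85.5 K.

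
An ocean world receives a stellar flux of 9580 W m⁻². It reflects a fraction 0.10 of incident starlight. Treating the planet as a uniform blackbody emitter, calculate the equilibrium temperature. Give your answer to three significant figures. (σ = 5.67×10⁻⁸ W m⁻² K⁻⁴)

Energy balance: absorbed = emitted ⇒ πR²·S(1−A) = 4πR²·σT_eq⁴, so T_eq⁴ = S(1−A)/(4σ).
T_eq = [9580 × 0.90 / (4 × 5.67×10⁻⁸)]^(1/4) = (3.80×10¹⁰)^(1/4) = 442 K.

T_eq ≈ 442 K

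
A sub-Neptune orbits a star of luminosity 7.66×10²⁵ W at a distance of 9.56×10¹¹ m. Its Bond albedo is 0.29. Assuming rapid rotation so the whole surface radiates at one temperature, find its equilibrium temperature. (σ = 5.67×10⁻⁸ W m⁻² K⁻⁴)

T_eq ≈ 67.6 K

Flux: S = L/(4πd²) = 7.66×10²⁵/(4π×(9.56×10¹¹)²) = 6.67 W m⁻².
Energy balance: absorbed = emitted ⇒ πR²·S(1−A) = 4πR²·σT_eq⁴, so T_eq⁴ = S(1−A)/(4σ).
T_eq = [6.67 × 0.71 / (4 × 5.67×10⁻⁸)]^(1/4) = (2.09×10⁷)^(1/4) = 67.6 K.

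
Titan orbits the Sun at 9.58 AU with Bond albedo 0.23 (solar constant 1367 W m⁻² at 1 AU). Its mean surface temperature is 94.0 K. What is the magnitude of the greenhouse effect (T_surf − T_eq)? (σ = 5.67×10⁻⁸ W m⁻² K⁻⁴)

ΔT ≈ 9.7 K

S = 1367/9.58² = 14.89 W m⁻².
T_eq = [S(1−A)/(4σ)]^(1/4) = [14.89×0.77/(4×5.67×10⁻⁸)]^(1/4) = 84.3 K.
ΔT = T_surf − T_eq = 94 − 84.3.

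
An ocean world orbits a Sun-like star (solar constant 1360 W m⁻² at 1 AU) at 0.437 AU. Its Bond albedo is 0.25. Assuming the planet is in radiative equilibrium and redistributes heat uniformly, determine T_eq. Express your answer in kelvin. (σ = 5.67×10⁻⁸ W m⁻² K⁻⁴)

Flux at 0.437 AU: S = 1360/0.437² = 7120 W m⁻².
Energy balance: absorbed = emitted ⇒ πR²·S(1−A) = 4πR²·σT_eq⁴, so T_eq⁴ = S(1−A)/(4σ).
T_eq = [7120 × 0.75 / (4 × 5.67×10⁻⁸)]^(1/4) = (2.36×10¹⁰)^(1/4) = 392 K.

T_eq ≈ 392 K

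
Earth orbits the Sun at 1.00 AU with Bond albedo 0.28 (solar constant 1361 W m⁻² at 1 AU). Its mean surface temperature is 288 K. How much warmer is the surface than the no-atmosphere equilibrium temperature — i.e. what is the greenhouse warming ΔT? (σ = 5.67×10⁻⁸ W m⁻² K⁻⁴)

ΔT ≈ 31.6 K

S = 1361/1.00² = 1361 W m⁻².
T_eq = [S(1−A)/(4σ)]^(1/4) = [1361×0.72/(4×5.67×10⁻⁸)]^(1/4) = 256.4 K.
ΔT = T_surf − T_eq = 288 − 256.4.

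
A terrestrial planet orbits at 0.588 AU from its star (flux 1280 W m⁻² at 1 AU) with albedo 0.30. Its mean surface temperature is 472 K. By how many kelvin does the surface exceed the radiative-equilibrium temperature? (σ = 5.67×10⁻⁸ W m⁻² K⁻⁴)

ΔT ≈ 145.1 K

S = 1280/0.588² = 3702 W m⁻².
T_eq = [S(1−A)/(4σ)]^(1/4) = [3702×0.70/(4×5.67×10⁻⁸)]^(1/4) = 326.9 K.
ΔT = T_surf − T_eq = 472 − 326.9.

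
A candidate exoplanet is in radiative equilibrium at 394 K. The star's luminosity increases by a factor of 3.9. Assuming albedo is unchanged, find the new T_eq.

T_eq ≈ 554 K

T_eq ∝ L^(1/4) · d^(−1/2).
T′ = 394 × 3.9^(1/4) = 554 K.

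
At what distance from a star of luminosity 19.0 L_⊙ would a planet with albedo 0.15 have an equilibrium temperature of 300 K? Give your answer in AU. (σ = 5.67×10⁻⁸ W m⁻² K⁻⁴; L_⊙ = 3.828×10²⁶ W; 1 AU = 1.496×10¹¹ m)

L = 19.0 × 3.828×10²⁶ = 7.27×10²⁷ W.
From T_eq⁴ = L(1−A)/(16πσd²): d = √[L(1−A)/(16πσT_eq⁴)].
d = √[7.27×10²⁷ × 0.85 / (16π × 5.67×10⁻⁸ × (300)⁴)] = 5.17×10¹¹ m = 3.46 AU.

d ≈ 3.46 AU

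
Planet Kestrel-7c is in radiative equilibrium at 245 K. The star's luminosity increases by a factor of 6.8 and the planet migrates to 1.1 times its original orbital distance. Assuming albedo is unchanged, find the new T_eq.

T_eq ≈ 377 K

T_eq ∝ L^(1/4) · d^(−1/2).
T′ = 245 × 6.8^(1/4) / 1.1^(1/2) = 377 K.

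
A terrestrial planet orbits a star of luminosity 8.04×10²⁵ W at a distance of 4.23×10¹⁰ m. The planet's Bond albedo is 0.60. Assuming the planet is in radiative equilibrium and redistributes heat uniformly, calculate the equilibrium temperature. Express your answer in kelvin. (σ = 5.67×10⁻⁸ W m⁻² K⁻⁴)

Flux: S = L/(4πd²) = 8.04×10²⁵/(4π×(4.23×10¹⁰)²) = 3580 W m⁻².
Energy balance: absorbed = emitted ⇒ πR²·S(1−A) = 4πR²·σT_eq⁴, so T_eq⁴ = S(1−A)/(4σ).
T_eq = [3580 × 0.40 / (4 × 5.67×10⁻⁸)]^(1/4) = (6.31×10⁹)^(1/4) = 282 K.

T_eq ≈ 282 K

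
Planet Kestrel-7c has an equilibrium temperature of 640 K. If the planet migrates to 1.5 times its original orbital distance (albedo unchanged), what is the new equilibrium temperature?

T_eq ∝ L^(1/4) · d^(−1/2).
T′ = 640 / 1.5^(1/2) = 523 K.

T_eq ≈ 523 K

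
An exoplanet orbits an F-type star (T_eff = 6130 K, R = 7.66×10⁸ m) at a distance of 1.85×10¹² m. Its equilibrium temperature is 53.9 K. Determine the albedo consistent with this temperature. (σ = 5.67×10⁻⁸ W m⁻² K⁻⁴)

A ≈ 0.86

L = 4πR_⋆²σT_⋆⁴ = 4π(7.66×10⁸)² × 5.67×10⁻⁸ × (6130)⁴ = 5.90×10²⁶ W.
S = L/(4πd²) = 13.7 W m⁻².
From T_eq⁴ = S(1−A)/(4σ): 1−A = 4σT_eq⁴/S.
1−A = 4 × 5.67×10⁻⁸ × (53.9)⁴ / 13.7 = 0.139.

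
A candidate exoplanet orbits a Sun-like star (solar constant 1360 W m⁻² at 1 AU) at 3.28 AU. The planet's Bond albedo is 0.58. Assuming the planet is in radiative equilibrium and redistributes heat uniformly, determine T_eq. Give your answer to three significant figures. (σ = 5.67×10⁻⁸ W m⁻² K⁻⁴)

T_eq ≈ 124 K

Flux at 3.28 AU: S = 1360/3.28² = 126 W m⁻².
Energy balance: absorbed = emitted ⇒ πR²·S(1−A) = 4πR²·σT_eq⁴, so T_eq⁴ = S(1−A)/(4σ).
T_eq = [126 × 0.42 / (4 × 5.67×10⁻⁸)]^(1/4) = (2.34×10⁸)^(1/4) = 124 K.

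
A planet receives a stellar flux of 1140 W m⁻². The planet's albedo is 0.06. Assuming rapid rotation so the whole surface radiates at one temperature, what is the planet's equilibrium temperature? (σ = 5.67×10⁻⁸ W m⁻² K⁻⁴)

Energy balance: absorbed = emitted ⇒ πR²·S(1−A) = 4πR²·σT_eq⁴, so T_eq⁴ = S(1−A)/(4σ).
T_eq = [1140 × 0.94 / (4 × 5.67×10⁻⁸)]^(1/4) = (4.72×10⁹)^(1/4) = 262 K.

T_eq ≈ 262 K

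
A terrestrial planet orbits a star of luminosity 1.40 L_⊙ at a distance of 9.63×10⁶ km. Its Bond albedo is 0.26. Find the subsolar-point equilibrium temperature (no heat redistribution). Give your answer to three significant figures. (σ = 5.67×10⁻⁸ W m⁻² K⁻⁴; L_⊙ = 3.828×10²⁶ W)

T_ss ≈ 1570 K

d = 9.63×10⁶ km = 9.63×10⁹ m.
L = 1.40 × 3.828×10²⁶ = 5.36×10²⁶ W.
Flux: S = L/(4πd²) = 5.36×10²⁶/(4π×(9.63×10⁹)²) = 4.60×10⁵ W m⁻².
At the subsolar point the surface absorbs S(1−A) and emits σT⁴ per unit area — no factor of 4, since only the local patch is in balance.
T = [4.60×10⁵ × 0.74 / 5.67×10⁻⁸]^(1/4) = (6.00×10¹²)^(1/4) = 1570 K.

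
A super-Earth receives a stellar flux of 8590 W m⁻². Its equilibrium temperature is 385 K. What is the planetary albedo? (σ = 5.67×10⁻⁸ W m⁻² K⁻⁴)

From T_eq⁴ = S(1−A)/(4σ): 1−A = 4σT_eq⁴/S.
1−A = 4 × 5.67×10⁻⁸ × (385)⁴ / 8590 = 0.580.

A ≈ 0.42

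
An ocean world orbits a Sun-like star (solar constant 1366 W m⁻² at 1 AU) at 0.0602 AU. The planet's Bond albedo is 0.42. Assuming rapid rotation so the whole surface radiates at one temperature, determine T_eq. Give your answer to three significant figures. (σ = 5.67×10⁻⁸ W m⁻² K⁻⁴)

T_eq ≈ 991 K

Flux at 0.0602 AU: S = 1366/0.0602² = 3.77×10⁵ W m⁻².
Energy balance: absorbed = emitted ⇒ πR²·S(1−A) = 4πR²·σT_eq⁴, so T_eq⁴ = S(1−A)/(4σ).
T_eq = [3.77×10⁵ × 0.58 / (4 × 5.67×10⁻⁸)]^(1/4) = (9.64×10¹¹)^(1/4) = 991 K.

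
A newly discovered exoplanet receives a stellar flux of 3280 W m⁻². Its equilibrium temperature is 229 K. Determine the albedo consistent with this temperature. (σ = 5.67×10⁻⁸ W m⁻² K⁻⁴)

From T_eq⁴ = S(1−A)/(4σ): 1−A = 4σT_eq⁴/S.
1−A = 4 × 5.67×10⁻⁸ × (229)⁴ / 3280 = 0.190.

A ≈ 0.81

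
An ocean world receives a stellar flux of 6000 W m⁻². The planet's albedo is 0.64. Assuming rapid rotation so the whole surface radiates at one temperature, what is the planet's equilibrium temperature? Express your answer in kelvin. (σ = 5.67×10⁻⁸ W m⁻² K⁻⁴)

Energy balance: absorbed = emitted ⇒ πR²·S(1−A) = 4πR²·σT_eq⁴, so T_eq⁴ = S(1−A)/(4σ).
T_eq = [6000 × 0.36 / (4 × 5.67×10⁻⁸)]^(1/4) = (9.52×10⁹)^(1/4) = 312 K.

T_eq ≈ 312 K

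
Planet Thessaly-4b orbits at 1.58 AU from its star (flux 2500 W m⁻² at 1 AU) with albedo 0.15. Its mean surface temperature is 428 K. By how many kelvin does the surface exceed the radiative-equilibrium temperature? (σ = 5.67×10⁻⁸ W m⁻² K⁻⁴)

S = 2500/1.58² = 1001 W m⁻².
T_eq = [S(1−A)/(4σ)]^(1/4) = [1001×0.85/(4×5.67×10⁻⁸)]^(1/4) = 247.5 K.
ΔT = T_surf − T_eq = 428 − 247.5.

ΔT ≈ 180.5 K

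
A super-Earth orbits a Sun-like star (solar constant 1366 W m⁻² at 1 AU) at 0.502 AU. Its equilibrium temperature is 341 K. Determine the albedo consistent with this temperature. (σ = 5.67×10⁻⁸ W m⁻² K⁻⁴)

A ≈ 0.43

Flux at 0.502 AU: S = 1366/0.502² = 5420 W m⁻².
From T_eq⁴ = S(1−A)/(4σ): 1−A = 4σT_eq⁴/S.
1−A = 4 × 5.67×10⁻⁸ × (341)⁴ / 5420 = 0.566.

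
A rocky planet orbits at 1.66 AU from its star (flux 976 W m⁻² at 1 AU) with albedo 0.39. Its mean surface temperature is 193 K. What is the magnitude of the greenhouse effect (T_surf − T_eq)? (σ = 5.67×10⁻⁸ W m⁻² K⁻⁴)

ΔT ≈ 17.3 K

S = 976/1.66² = 354.2 W m⁻².
T_eq = [S(1−A)/(4σ)]^(1/4) = [354.2×0.61/(4×5.67×10⁻⁸)]^(1/4) = 175.7 K.
ΔT = T_surf − T_eq = 193 − 175.7.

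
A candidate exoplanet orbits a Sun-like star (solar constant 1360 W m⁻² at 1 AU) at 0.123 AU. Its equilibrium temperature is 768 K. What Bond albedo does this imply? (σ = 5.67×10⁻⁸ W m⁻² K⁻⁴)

Flux at 0.123 AU: S = 1360/0.123² = 8.99×10⁴ W m⁻².
From T_eq⁴ = S(1−A)/(4σ): 1−A = 4σT_eq⁴/S.
1−A = 4 × 5.67×10⁻⁸ × (768)⁴ / 8.99×10⁴ = 0.878.

A ≈ 0.12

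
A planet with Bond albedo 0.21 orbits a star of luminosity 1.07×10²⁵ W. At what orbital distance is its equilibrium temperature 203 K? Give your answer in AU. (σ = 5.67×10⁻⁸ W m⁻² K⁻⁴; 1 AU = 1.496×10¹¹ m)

From T_eq⁴ = L(1−A)/(16πσd²): d = √[L(1−A)/(16πσT_eq⁴)].
d = √[1.07×10²⁵ × 0.79 / (16π × 5.67×10⁻⁸ × (203)⁴)] = 4.18×10¹⁰ m = 0.279 AU.

d ≈ 0.279 AU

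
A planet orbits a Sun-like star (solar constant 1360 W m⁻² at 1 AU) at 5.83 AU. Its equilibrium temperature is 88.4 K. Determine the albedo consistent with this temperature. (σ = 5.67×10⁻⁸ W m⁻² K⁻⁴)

A ≈ 0.65

Flux at 5.83 AU: S = 1360/5.83² = 40.0 W m⁻².
From T_eq⁴ = S(1−A)/(4σ): 1−A = 4σT_eq⁴/S.
1−A = 4 × 5.67×10⁻⁸ × (88.4)⁴ / 40.0 = 0.346.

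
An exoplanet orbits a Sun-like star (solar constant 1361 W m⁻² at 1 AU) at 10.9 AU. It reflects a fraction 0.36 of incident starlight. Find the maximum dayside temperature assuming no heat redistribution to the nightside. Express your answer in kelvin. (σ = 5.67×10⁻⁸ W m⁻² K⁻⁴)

Flux at 10.9 AU: S = 1361/10.9² = 11.5 W m⁻².
With no redistribution each surface element balances locally: S(1−A) = σT⁴.
T = [11.5 × 0.64 / 5.67×10⁻⁸]^(1/4) = (1.29×10⁸)^(1/4) = 107 K.

T_ss ≈ 107 K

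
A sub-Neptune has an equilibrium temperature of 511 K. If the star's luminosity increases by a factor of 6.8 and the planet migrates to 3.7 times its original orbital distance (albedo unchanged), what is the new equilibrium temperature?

T_eq ∝ L^(1/4) · d^(−1/2).
T′ = 511 × 6.8^(1/4) / 3.7^(1/2) = 429 K.

T_eq ≈ 429 K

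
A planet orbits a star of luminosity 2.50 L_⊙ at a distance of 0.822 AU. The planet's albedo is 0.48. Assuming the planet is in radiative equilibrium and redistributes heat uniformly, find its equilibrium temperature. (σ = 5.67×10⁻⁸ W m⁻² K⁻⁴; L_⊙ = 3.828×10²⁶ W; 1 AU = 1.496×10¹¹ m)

T_eq ≈ 328 K

d = 0.822 AU = 1.23×10¹¹ m.
L = 2.50 × 3.828×10²⁶ = 9.57×10²⁶ W.
Flux: S = L/(4πd²) = 9.57×10²⁶/(4π×(1.23×10¹¹)²) = 5040 W m⁻².
Energy balance: absorbed = emitted ⇒ πR²·S(1−A) = 4πR²·σT_eq⁴, so T_eq⁴ = S(1−A)/(4σ).
T_eq = [5040 × 0.52 / (4 × 5.67×10⁻⁸)]^(1/4) = (1.15×10¹⁰)^(1/4) = 328 K.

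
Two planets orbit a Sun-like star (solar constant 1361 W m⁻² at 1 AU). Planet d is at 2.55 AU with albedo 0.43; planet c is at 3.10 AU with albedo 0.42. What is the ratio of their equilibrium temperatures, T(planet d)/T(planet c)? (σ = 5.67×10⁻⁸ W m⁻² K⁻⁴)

T₁/T₂ ≈ 1.098

T_eq = [S₀(1−A)/(4σd²)]^(1/4), so T ∝ (1−A)^(1/4) / √d.
T₁ = [1361×0.57/(4×5.67×10⁻⁸×2.55²)]^(1/4) = 151.44 K.
T₂ = [1361×0.58/(4×5.67×10⁻⁸×3.10²)]^(1/4) = 137.95 K.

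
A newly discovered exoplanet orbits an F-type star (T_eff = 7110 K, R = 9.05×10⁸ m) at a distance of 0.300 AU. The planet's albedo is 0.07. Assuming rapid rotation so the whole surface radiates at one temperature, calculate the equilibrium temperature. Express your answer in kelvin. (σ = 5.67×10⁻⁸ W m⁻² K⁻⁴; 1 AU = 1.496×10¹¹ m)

T_eq ≈ 701 K

d = 0.300 AU = 4.49×10¹⁰ m.
L = 4πR_⋆²σT_⋆⁴ = 4π(9.05×10⁸)² × 5.67×10⁻⁸ × (7110)⁴ = 1.49×10²⁷ W.
S = L/(4πd²) = 5.89×10⁴ W m⁻².
Energy balance: absorbed = emitted ⇒ πR²·S(1−A) = 4πR²·σT_eq⁴, so T_eq⁴ = S(1−A)/(4σ).
T_eq = [5.89×10⁴ × 0.93 / (4 × 5.67×10⁻⁸)]^(1/4) = (2.42×10¹¹)^(1/4) = 701 K.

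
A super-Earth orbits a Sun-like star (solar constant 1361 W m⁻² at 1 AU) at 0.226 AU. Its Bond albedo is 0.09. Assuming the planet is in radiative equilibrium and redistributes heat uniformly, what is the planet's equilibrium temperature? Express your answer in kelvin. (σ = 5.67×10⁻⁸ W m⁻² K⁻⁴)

T_eq ≈ 572 K

Flux at 0.226 AU: S = 1361/0.226² = 2.66×10⁴ W m⁻².
Energy balance: absorbed = emitted ⇒ πR²·S(1−A) = 4πR²·σT_eq⁴, so T_eq⁴ = S(1−A)/(4σ).
T_eq = [2.66×10⁴ × 0.91 / (4 × 5.67×10⁻⁸)]^(1/4) = (1.07×10¹¹)^(1/4) = 572 K.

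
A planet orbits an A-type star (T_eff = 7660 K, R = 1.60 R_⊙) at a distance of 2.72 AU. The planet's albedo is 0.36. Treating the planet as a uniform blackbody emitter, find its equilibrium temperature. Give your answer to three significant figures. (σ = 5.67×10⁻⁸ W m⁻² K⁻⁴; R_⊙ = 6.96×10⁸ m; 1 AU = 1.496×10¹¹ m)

T_eq ≈ 253 K

R_⋆ = 1.60 × 6.96×10⁸ = 1.11×10⁹ m.
d = 2.72 AU = 4.07×10¹¹ m.
L = 4πR_⋆²σT_⋆⁴ = 4π(1.11×10⁹)² × 5.67×10⁻⁸ × (7660)⁴ = 3.04×10²⁷ W.
S = L/(4πd²) = 1460 W m⁻².
Energy balance: absorbed = emitted ⇒ πR²·S(1−A) = 4πR²·σT_eq⁴, so T_eq⁴ = S(1−A)/(4σ).
T_eq = [1460 × 0.64 / (4 × 5.67×10⁻⁸)]^(1/4) = (4.13×10⁹)^(1/4) = 253 K.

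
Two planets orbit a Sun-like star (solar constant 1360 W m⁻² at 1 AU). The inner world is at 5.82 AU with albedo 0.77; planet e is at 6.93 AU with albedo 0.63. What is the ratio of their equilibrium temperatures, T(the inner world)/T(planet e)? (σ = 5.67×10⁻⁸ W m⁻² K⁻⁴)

T_eq = [S₀(1−A)/(4σd²)]^(1/4), so T ∝ (1−A)^(1/4) / √d.
T₁ = [1360×0.23/(4×5.67×10⁻⁸×5.82²)]^(1/4) = 79.88 K.
T₂ = [1360×0.37/(4×5.67×10⁻⁸×6.93²)]^(1/4) = 82.44 K.

T₁/T₂ ≈ 0.969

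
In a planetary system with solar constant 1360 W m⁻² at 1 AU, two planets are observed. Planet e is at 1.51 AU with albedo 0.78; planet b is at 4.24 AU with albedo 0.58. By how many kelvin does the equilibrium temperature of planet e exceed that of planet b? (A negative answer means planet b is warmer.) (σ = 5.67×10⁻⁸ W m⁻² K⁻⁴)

T_eq = [S₀(1−A)/(4σd²)]^(1/4), so T ∝ (1−A)^(1/4) / √d.
T₁ = [1360×0.22/(4×5.67×10⁻⁸×1.51²)]^(1/4) = 155.09 K.
T₂ = [1360×0.42/(4×5.67×10⁻⁸×4.24²)]^(1/4) = 108.79 K.

ΔT ≈ 46.3 K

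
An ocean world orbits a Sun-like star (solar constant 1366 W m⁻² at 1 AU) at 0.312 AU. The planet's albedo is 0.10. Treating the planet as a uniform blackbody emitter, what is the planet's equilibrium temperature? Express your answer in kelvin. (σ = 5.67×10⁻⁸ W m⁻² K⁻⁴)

Flux at 0.312 AU: S = 1366/0.312² = 1.40×10⁴ W m⁻².
Energy balance: absorbed = emitted ⇒ πR²·S(1−A) = 4πR²·σT_eq⁴, so T_eq⁴ = S(1−A)/(4σ).
T_eq = [1.40×10⁴ × 0.90 / (4 × 5.67×10⁻⁸)]^(1/4) = (5.57×10¹⁰)^(1/4) = 486 K.

T_eq ≈ 486 K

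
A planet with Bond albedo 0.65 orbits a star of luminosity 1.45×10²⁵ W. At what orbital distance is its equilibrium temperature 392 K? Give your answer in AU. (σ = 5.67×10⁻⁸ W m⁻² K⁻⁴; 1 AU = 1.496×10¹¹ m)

From T_eq⁴ = L(1−A)/(16πσd²): d = √[L(1−A)/(16πσT_eq⁴)].
d = √[1.45×10²⁵ × 0.35 / (16π × 5.67×10⁻⁸ × (392)⁴)] = 8.68×10⁹ m = 0.0580 AU.

d ≈ 0.0580 AU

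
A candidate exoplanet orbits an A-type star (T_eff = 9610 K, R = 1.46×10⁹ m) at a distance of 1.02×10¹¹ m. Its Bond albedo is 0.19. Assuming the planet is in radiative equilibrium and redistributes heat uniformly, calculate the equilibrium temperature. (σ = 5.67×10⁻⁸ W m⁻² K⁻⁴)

L = 4πR_⋆²σT_⋆⁴ = 4π(1.46×10⁹)² × 5.67×10⁻⁸ × (9610)⁴ = 1.30×10²⁸ W.
S = L/(4πd²) = 9.91×10⁴ W m⁻².
Energy balance: absorbed = emitted ⇒ πR²·S(1−A) = 4πR²·σT_eq⁴, so T_eq⁴ = S(1−A)/(4σ).
T_eq = [9.91×10⁴ × 0.81 / (4 × 5.67×10⁻⁸)]^(1/4) = (3.54×10¹¹)^(1/4) = 771 K.

T_eq ≈ 771 K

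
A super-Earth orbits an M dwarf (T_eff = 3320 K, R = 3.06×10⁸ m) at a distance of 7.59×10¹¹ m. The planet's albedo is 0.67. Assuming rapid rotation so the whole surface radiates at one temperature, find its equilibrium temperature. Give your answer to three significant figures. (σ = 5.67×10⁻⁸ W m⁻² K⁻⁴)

T_eq ≈ 35.7 K

L = 4πR_⋆²σT_⋆⁴ = 4π(3.06×10⁸)² × 5.67×10⁻⁸ × (3320)⁴ = 8.11×10²⁴ W.
S = L/(4πd²) = 1.12 W m⁻².
Energy balance: absorbed = emitted ⇒ πR²·S(1−A) = 4πR²·σT_eq⁴, so T_eq⁴ = S(1−A)/(4σ).
T_eq = [1.12 × 0.33 / (4 × 5.67×10⁻⁸)]^(1/4) = (1.63×10⁶)^(1/4) = 35.7 K.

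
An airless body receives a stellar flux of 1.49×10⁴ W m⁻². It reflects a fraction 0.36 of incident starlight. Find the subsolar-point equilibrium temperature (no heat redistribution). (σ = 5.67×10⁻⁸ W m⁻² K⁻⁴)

T_ss ≈ 640 K

At the subsolar point the surface absorbs S(1−A) and emits σT⁴ per unit area — no factor of 4, since only the local patch is in balance.
T = [1.49×10⁴ × 0.64 / 5.67×10⁻⁸]^(1/4) = (1.68×10¹¹)^(1/4) = 640 K.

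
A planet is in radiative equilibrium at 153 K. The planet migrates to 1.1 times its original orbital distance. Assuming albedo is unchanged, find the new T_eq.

T_eq ∝ L^(1/4) · d^(−1/2).
T′ = 153 / 1.1^(1/2) = 146 K.

T_eq ≈ 146 K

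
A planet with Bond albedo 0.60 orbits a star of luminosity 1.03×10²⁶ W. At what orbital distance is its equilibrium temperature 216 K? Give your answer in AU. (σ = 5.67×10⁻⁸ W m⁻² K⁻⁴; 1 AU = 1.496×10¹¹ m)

d ≈ 0.545 AU

From T_eq⁴ = L(1−A)/(16πσd²): d = √[L(1−A)/(16πσT_eq⁴)].
d = √[1.03×10²⁶ × 0.40 / (16π × 5.67×10⁻⁸ × (216)⁴)] = 8.15×10¹⁰ m = 0.545 AU.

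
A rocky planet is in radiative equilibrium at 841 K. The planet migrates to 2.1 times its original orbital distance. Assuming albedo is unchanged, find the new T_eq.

T_eq ∝ L^(1/4) · d^(−1/2).
T′ = 841 / 2.1^(1/2) = 580 K.

T_eq ≈ 580 K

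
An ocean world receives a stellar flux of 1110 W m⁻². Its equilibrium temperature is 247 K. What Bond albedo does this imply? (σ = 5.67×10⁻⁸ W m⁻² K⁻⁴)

A ≈ 0.24

From T_eq⁴ = S(1−A)/(4σ): 1−A = 4σT_eq⁴/S.
1−A = 4 × 5.67×10⁻⁸ × (247)⁴ / 1110 = 0.761.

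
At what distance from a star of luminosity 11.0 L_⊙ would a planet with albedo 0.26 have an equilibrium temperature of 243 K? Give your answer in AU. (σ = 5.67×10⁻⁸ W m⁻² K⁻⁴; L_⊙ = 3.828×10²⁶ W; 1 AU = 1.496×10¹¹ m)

L = 11.0 × 3.828×10²⁶ = 4.21×10²⁷ W.
From T_eq⁴ = L(1−A)/(16πσd²): d = √[L(1−A)/(16πσT_eq⁴)].
d = √[4.21×10²⁷ × 0.74 / (16π × 5.67×10⁻⁸ × (243)⁴)] = 5.60×10¹¹ m = 3.74 AU.

d ≈ 3.74 AU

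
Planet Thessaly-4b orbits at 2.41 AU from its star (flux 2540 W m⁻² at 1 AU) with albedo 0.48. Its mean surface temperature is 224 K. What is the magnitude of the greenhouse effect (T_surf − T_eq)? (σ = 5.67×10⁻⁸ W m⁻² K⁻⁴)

ΔT ≈ 46.1 K

S = 2540/2.41² = 437.3 W m⁻².
T_eq = [S(1−A)/(4σ)]^(1/4) = [437.3×0.52/(4×5.67×10⁻⁸)]^(1/4) = 177.9 K.
ΔT = T_surf − T_eq = 224 − 177.9.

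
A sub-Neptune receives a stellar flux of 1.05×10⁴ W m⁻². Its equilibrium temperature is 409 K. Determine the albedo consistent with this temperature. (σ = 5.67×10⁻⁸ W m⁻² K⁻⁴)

From T_eq⁴ = S(1−A)/(4σ): 1−A = 4σT_eq⁴/S.
1−A = 4 × 5.67×10⁻⁸ × (409)⁴ / 1.05×10⁴ = 0.604.

A ≈ 0.40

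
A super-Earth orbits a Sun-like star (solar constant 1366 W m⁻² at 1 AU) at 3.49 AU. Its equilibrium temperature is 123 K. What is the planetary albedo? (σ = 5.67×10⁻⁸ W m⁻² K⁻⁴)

Flux at 3.49 AU: S = 1366/3.49² = 112 W m⁻².
From T_eq⁴ = S(1−A)/(4σ): 1−A = 4σT_eq⁴/S.
1−A = 4 × 5.67×10⁻⁸ × (123)⁴ / 112 = 0.463.

A ≈ 0.54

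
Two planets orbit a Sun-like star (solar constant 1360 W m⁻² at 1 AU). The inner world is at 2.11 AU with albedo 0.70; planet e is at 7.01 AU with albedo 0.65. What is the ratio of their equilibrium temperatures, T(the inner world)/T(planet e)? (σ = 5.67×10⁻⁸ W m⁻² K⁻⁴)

T_eq = [S₀(1−A)/(4σd²)]^(1/4), so T ∝ (1−A)^(1/4) / √d.
T₁ = [1360×0.30/(4×5.67×10⁻⁸×2.11²)]^(1/4) = 141.78 K.
T₂ = [1360×0.35/(4×5.67×10⁻⁸×7.01²)]^(1/4) = 80.84 K.

T₁/T₂ ≈ 1.754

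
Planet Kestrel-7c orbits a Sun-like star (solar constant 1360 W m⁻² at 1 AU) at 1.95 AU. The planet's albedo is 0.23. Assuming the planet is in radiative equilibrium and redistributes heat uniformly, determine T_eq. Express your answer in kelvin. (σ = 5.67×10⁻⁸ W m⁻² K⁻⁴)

T_eq ≈ 187 K

Flux at 1.95 AU: S = 1360/1.95² = 358 W m⁻².
Energy balance: absorbed = emitted ⇒ πR²·S(1−A) = 4πR²·σT_eq⁴, so T_eq⁴ = S(1−A)/(4σ).
T_eq = [358 × 0.77 / (4 × 5.67×10⁻⁸)]^(1/4) = (1.21×10⁹)^(1/4) = 187 K.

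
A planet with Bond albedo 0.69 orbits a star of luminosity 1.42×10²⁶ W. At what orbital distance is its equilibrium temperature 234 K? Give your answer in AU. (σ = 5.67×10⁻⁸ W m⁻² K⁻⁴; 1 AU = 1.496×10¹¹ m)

d ≈ 0.480 AU

From T_eq⁴ = L(1−A)/(16πσd²): d = √[L(1−A)/(16πσT_eq⁴)].
d = √[1.42×10²⁶ × 0.31 / (16π × 5.67×10⁻⁸ × (234)⁴)] = 7.18×10¹⁰ m = 0.480 AU.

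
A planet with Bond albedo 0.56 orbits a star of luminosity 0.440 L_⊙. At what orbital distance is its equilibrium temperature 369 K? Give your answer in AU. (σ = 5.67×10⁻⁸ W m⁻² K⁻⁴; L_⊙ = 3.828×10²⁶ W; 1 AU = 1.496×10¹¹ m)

d ≈ 0.250 AU

L = 0.440 × 3.828×10²⁶ = 1.68×10²⁶ W.
From T_eq⁴ = L(1−A)/(16πσd²): d = √[L(1−A)/(16πσT_eq⁴)].
d = √[1.68×10²⁶ × 0.44 / (16π × 5.67×10⁻⁸ × (369)⁴)] = 3.75×10¹⁰ m = 0.250 AU.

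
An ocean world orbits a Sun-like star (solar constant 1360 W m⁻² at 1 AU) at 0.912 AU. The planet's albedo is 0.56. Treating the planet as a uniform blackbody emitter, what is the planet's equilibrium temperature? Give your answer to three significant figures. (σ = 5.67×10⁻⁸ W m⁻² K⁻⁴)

Flux at 0.912 AU: S = 1360/0.912² = 1640 W m⁻².
Energy balance: absorbed = emitted ⇒ πR²·S(1−A) = 4πR²·σT_eq⁴, so T_eq⁴ = S(1−A)/(4σ).
T_eq = [1640 × 0.44 / (4 × 5.67×10⁻⁸)]^(1/4) = (3.17×10⁹)^(1/4) = 237 K.

T_eq ≈ 237 K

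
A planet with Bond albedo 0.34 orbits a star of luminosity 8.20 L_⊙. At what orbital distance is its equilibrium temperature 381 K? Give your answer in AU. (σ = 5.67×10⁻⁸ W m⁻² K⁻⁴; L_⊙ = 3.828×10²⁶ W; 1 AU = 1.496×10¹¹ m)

L = 8.20 × 3.828×10²⁶ = 3.14×10²⁷ W.
From T_eq⁴ = L(1−A)/(16πσd²): d = √[L(1−A)/(16πσT_eq⁴)].
d = √[3.14×10²⁷ × 0.66 / (16π × 5.67×10⁻⁸ × (381)⁴)] = 1.86×10¹¹ m = 1.24 AU.

d ≈ 1.24 AU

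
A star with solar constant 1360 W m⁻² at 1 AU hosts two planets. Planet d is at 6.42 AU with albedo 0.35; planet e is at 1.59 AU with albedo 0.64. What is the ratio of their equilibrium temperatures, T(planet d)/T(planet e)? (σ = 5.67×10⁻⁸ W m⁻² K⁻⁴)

T₁/T₂ ≈ 0.577

T_eq = [S₀(1−A)/(4σd²)]^(1/4), so T ∝ (1−A)^(1/4) / √d.
T₁ = [1360×0.65/(4×5.67×10⁻⁸×6.42²)]^(1/4) = 98.61 K.
T₂ = [1360×0.36/(4×5.67×10⁻⁸×1.59²)]^(1/4) = 170.94 K.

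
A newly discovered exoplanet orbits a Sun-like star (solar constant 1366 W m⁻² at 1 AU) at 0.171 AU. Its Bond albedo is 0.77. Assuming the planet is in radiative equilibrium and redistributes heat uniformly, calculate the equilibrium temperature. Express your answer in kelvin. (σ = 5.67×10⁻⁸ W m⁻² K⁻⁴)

T_eq ≈ 467 K

Flux at 0.171 AU: S = 1366/0.171² = 4.67×10⁴ W m⁻².
Energy balance: absorbed = emitted ⇒ πR²·S(1−A) = 4πR²·σT_eq⁴, so T_eq⁴ = S(1−A)/(4σ).
T_eq = [4.67×10⁴ × 0.23 / (4 × 5.67×10⁻⁸)]^(1/4) = (4.74×10¹⁰)^(1/4) = 467 K.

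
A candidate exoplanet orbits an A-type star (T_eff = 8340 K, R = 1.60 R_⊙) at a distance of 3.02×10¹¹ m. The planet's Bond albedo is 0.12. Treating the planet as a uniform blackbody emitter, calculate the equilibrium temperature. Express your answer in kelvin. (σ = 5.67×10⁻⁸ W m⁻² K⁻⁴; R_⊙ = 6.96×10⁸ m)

R_⋆ = 1.60 × 6.96×10⁸ = 1.11×10⁹ m.
L = 4πR_⋆²σT_⋆⁴ = 4π(1.11×10⁹)² × 5.67×10⁻⁸ × (8340)⁴ = 4.27×10²⁷ W.
S = L/(4πd²) = 3730 W m⁻².
Energy balance: absorbed = emitted ⇒ πR²·S(1−A) = 4πR²·σT_eq⁴, so T_eq⁴ = S(1−A)/(4σ).
T_eq = [3730 × 0.88 / (4 × 5.67×10⁻⁸)]^(1/4) = (1.45×10¹⁰)^(1/4) = 347 K.

T_eq ≈ 347 K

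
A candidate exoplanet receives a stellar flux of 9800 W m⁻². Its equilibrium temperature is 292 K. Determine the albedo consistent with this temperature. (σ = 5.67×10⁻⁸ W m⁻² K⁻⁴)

From T_eq⁴ = S(1−A)/(4σ): 1−A = 4σT_eq⁴/S.
1−A = 4 × 5.67×10⁻⁸ × (292)⁴ / 9800 = 0.168.

A ≈ 0.83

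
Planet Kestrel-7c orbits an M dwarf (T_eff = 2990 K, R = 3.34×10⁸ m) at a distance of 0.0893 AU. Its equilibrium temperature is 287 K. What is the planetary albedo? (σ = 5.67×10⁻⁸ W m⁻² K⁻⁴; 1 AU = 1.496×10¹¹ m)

A ≈ 0.46

d = 0.0893 AU = 1.34×10¹⁰ m.
L = 4πR_⋆²σT_⋆⁴ = 4π(3.34×10⁸)² × 5.67×10⁻⁸ × (2990)⁴ = 6.35×10²⁴ W.
S = L/(4πd²) = 2830 W m⁻².
From T_eq⁴ = S(1−A)/(4σ): 1−A = 4σT_eq⁴/S.
1−A = 4 × 5.67×10⁻⁸ × (287)⁴ / 2830 = 0.543.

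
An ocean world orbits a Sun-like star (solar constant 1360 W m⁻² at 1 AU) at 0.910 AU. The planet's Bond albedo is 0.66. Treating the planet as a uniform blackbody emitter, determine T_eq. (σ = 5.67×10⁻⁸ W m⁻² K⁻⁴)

Flux at 0.910 AU: S = 1360/0.910² = 1640 W m⁻².
Energy balance: absorbed = emitted ⇒ πR²·S(1−A) = 4πR²·σT_eq⁴, so T_eq⁴ = S(1−A)/(4σ).
T_eq = [1640 × 0.34 / (4 × 5.67×10⁻⁸)]^(1/4) = (2.46×10⁹)^(1/4) = 223 K.

T_eq ≈ 223 K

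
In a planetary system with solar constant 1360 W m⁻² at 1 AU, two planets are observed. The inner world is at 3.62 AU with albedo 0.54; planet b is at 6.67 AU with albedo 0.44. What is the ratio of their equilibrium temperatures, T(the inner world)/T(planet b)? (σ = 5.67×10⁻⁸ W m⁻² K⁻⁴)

T_eq = [S₀(1−A)/(4σd²)]^(1/4), so T ∝ (1−A)^(1/4) / √d.
T₁ = [1360×0.46/(4×5.67×10⁻⁸×3.62²)]^(1/4) = 120.45 K.
T₂ = [1360×0.56/(4×5.67×10⁻⁸×6.67²)]^(1/4) = 93.21 K.

T₁/T₂ ≈ 1.292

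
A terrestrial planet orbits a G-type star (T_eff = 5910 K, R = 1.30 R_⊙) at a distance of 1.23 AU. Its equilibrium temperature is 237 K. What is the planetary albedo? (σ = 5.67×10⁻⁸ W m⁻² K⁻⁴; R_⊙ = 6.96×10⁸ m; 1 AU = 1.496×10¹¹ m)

R_⋆ = 1.30 × 6.96×10⁸ = 9.05×10⁸ m.
d = 1.23 AU = 1.84×10¹¹ m.
L = 4πR_⋆²σT_⋆⁴ = 4π(9.05×10⁸)² × 5.67×10⁻⁸ × (5910)⁴ = 7.12×10²⁶ W.
S = L/(4πd²) = 1670 W m⁻².
From T_eq⁴ = S(1−A)/(4σ): 1−A = 4σT_eq⁴/S.
1−A = 4 × 5.67×10⁻⁸ × (237)⁴ / 1670 = 0.428.

A ≈ 0.57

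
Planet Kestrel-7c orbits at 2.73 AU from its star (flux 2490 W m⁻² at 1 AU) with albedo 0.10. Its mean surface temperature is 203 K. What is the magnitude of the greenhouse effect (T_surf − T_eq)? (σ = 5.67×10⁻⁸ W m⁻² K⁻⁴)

ΔT ≈ 12.2 K

S = 2490/2.73² = 334.1 W m⁻².
T_eq = [S(1−A)/(4σ)]^(1/4) = [334.1×0.90/(4×5.67×10⁻⁸)]^(1/4) = 190.8 K.
ΔT = T_surf − T_eq = 203 − 190.8.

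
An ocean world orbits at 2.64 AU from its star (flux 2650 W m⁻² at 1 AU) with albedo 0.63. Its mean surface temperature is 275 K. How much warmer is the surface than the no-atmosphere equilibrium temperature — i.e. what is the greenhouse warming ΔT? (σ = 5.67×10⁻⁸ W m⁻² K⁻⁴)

ΔT ≈ 117.2 K

S = 2650/2.64² = 380.2 W m⁻².
T_eq = [S(1−A)/(4σ)]^(1/4) = [380.2×0.37/(4×5.67×10⁻⁸)]^(1/4) = 157.8 K.
ΔT = T_surf − T_eq = 275 − 157.8.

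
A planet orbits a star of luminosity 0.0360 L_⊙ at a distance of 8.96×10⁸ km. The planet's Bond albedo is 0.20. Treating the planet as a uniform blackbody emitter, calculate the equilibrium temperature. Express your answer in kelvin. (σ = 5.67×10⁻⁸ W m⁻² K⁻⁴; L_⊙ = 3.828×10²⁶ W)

T_eq ≈ 46.9 K

d = 8.96×10⁸ km = 8.96×10¹¹ m.
L = 0.0360 × 3.828×10²⁶ = 1.38×10²⁵ W.
Flux: S = L/(4πd²) = 1.38×10²⁵/(4π×(8.96×10¹¹)²) = 1.37 W m⁻².
Energy balance: absorbed = emitted ⇒ πR²·S(1−A) = 4πR²·σT_eq⁴, so T_eq⁴ = S(1−A)/(4σ).
T_eq = [1.37 × 0.80 / (4 × 5.67×10⁻⁸)]^(1/4) = (4.82×10⁶)^(1/4) = 46.9 K.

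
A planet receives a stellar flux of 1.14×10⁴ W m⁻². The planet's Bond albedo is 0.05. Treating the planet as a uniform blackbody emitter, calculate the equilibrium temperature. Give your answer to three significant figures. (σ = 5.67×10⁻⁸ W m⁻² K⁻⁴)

Energy balance: absorbed = emitted ⇒ πR²·S(1−A) = 4πR²·σT_eq⁴, so T_eq⁴ = S(1−A)/(4σ).
T_eq = [1.14×10⁴ × 0.95 / (4 × 5.67×10⁻⁸)]^(1/4) = (4.78×10¹⁰)^(1/4) = 467 K.

T_eq ≈ 467 K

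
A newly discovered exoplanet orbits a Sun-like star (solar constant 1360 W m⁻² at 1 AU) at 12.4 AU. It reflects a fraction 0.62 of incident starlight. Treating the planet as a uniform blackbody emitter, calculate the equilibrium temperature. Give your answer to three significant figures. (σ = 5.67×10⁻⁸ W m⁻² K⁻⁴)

Flux at 12.4 AU: S = 1360/12.4² = 8.84 W m⁻².
Energy balance: absorbed = emitted ⇒ πR²·S(1−A) = 4πR²·σT_eq⁴, so T_eq⁴ = S(1−A)/(4σ).
T_eq = [8.84 × 0.38 / (4 × 5.67×10⁻⁸)]^(1/4) = (1.48×10⁷)^(1/4) = 62.0 K.

T_eq ≈ 62.0 K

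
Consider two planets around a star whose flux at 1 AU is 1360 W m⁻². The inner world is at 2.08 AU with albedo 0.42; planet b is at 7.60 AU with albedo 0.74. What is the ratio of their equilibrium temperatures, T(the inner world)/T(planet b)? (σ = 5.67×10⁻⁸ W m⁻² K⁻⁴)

T₁/T₂ ≈ 2.336

T_eq = [S₀(1−A)/(4σd²)]^(1/4), so T ∝ (1−A)^(1/4) / √d.
T₁ = [1360×0.58/(4×5.67×10⁻⁸×2.08²)]^(1/4) = 168.38 K.
T₂ = [1360×0.26/(4×5.67×10⁻⁸×7.60²)]^(1/4) = 72.08 K.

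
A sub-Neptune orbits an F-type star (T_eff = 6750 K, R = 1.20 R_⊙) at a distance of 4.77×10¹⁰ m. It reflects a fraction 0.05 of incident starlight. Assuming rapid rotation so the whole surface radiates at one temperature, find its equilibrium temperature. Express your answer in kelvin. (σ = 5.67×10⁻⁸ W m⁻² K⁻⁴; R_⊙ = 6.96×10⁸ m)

T_eq ≈ 624 K

R_⋆ = 1.20 × 6.96×10⁸ = 8.35×10⁸ m.
L = 4πR_⋆²σT_⋆⁴ = 4π(8.35×10⁸)² × 5.67×10⁻⁸ × (6750)⁴ = 1.03×10²⁷ W.
S = L/(4πd²) = 3.61×10⁴ W m⁻².
Energy balance: absorbed = emitted ⇒ πR²·S(1−A) = 4πR²·σT_eq⁴, so T_eq⁴ = S(1−A)/(4σ).
T_eq = [3.61×10⁴ × 0.95 / (4 × 5.67×10⁻⁸)]^(1/4) = (1.51×10¹¹)^(1/4) = 624 K.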